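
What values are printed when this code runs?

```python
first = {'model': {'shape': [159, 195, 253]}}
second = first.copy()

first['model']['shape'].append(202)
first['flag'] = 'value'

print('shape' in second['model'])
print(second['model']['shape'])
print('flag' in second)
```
True
[159, 195, 253, 202]
False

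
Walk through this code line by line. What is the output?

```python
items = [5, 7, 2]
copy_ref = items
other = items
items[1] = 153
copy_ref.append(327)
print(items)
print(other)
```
[5, 153, 2, 327]
[5, 153, 2, 327]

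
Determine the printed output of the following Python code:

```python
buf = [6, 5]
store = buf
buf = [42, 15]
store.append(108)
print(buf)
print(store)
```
[42, 15]
[6, 5, 108]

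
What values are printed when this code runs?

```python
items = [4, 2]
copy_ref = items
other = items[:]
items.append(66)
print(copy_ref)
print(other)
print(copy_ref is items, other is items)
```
[4, 2, 66]
[4, 2]
True False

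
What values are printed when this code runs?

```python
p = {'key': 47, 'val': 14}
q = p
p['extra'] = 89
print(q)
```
{'key': 47, 'val': 14, 'extra': 89}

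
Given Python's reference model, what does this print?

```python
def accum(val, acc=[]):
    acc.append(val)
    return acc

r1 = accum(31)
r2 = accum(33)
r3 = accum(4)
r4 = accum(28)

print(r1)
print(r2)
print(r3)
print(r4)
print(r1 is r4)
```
[31, 33, 4, 28]
[31, 33, 4, 28]
[31, 33, 4, 28]
[31, 33, 4, 28]
True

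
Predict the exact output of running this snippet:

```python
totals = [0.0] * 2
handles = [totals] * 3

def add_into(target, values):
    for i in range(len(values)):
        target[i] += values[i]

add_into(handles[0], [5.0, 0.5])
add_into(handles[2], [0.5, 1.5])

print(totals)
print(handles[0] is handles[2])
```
[5.5, 2.0]
True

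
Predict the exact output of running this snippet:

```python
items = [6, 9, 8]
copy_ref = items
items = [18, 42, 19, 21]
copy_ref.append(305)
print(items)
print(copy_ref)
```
[18, 42, 19, 21]
[6, 9, 8, 305]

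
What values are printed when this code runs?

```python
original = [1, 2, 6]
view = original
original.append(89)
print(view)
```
[1, 2, 6, 89]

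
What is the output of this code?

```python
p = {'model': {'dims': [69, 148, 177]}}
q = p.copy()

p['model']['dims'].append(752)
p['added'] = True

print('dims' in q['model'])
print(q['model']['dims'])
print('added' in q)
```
True
[69, 148, 177, 752]
False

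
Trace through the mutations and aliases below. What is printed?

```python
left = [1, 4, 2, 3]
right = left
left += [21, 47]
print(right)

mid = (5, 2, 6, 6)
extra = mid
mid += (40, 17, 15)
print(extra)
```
[1, 4, 2, 3, 21, 47]
(5, 2, 6, 6)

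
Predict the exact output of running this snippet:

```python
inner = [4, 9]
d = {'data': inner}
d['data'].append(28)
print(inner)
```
[4, 9, 28]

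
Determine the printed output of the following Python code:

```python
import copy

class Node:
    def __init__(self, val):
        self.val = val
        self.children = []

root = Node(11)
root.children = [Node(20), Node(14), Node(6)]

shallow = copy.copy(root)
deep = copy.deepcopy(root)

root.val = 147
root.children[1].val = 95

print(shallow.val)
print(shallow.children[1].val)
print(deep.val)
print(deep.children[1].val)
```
11
95
11
14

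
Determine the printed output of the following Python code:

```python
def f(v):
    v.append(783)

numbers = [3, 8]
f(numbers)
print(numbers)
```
[3, 8, 783]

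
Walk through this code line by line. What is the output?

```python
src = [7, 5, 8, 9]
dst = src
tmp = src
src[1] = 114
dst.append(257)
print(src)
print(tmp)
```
[7, 114, 8, 9, 257]
[7, 114, 8, 9, 257]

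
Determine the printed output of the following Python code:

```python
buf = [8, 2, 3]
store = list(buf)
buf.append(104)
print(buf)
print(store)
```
[8, 2, 3, 104]
[8, 2, 3]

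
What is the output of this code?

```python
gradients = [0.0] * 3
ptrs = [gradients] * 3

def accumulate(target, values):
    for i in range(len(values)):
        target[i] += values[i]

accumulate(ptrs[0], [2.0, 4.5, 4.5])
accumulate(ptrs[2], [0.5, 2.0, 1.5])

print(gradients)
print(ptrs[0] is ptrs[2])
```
[2.5, 6.5, 6.0]
True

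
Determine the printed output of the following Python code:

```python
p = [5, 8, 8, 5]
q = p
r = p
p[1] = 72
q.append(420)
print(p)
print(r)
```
[5, 72, 8, 5, 420]
[5, 72, 8, 5, 420]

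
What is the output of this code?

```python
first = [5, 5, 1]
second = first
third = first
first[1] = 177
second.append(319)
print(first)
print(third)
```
[5, 177, 1, 319]
[5, 177, 1, 319]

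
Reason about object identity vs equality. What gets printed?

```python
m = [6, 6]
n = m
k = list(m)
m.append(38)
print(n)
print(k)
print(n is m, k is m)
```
[6, 6, 38]
[6, 6]
True False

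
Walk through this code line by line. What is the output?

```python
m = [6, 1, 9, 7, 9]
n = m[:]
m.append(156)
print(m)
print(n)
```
[6, 1, 9, 7, 9, 156]
[6, 1, 9, 7, 9]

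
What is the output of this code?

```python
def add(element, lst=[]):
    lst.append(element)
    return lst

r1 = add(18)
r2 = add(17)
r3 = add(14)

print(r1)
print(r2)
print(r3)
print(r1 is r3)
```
[18, 17, 14]
[18, 17, 14]
[18, 17, 14]
True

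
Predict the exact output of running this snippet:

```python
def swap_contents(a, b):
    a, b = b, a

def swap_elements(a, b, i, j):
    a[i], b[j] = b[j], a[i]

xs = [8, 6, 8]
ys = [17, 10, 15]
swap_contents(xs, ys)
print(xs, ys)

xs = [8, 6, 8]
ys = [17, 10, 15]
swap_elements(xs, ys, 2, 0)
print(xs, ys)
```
[8, 6, 8] [17, 10, 15]
[8, 6, 17] [8, 10, 15]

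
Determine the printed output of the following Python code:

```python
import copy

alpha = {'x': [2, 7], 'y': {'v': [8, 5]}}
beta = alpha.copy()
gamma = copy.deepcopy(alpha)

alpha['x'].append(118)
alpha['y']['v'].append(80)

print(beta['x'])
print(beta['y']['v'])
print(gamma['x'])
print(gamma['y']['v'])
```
[2, 7, 118]
[8, 5, 80]
[2, 7]
[8, 5]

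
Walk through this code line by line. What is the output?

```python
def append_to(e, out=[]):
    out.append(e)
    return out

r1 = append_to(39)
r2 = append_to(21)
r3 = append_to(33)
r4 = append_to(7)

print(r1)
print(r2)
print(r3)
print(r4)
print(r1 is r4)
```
[39, 21, 33, 7]
[39, 21, 33, 7]
[39, 21, 33, 7]
[39, 21, 33, 7]
True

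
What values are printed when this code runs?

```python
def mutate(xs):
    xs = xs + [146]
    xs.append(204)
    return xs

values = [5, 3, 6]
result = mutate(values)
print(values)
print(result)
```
[5, 3, 6]
[5, 3, 6, 146, 204]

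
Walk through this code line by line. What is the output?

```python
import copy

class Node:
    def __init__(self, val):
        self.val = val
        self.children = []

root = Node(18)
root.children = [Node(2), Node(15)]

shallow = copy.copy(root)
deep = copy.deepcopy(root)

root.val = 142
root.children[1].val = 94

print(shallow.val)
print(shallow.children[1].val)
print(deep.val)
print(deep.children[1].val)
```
18
94
18
15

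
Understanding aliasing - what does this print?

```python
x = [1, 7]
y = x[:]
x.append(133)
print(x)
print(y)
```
[1, 7, 133]
[1, 7]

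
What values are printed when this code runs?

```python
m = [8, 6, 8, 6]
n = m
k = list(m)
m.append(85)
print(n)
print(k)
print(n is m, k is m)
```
[8, 6, 8, 6, 85]
[8, 6, 8, 6]
True False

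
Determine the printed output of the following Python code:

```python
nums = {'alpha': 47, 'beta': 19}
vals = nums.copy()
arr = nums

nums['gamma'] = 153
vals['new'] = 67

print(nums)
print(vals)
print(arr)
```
{'alpha': 47, 'beta': 19, 'gamma': 153}
{'alpha': 47, 'beta': 19, 'new': 67}
{'alpha': 47, 'beta': 19, 'gamma': 153}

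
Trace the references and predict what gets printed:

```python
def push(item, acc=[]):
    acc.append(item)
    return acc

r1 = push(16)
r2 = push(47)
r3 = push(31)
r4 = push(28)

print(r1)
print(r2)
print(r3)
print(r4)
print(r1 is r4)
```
[16, 47, 31, 28]
[16, 47, 31, 28]
[16, 47, 31, 28]
[16, 47, 31, 28]
True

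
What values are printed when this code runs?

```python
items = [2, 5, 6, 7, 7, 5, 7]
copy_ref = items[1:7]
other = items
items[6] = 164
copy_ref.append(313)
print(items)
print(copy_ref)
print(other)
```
[2, 5, 6, 7, 7, 5, 164]
[5, 6, 7, 7, 5, 7, 313]
[2, 5, 6, 7, 7, 5, 164]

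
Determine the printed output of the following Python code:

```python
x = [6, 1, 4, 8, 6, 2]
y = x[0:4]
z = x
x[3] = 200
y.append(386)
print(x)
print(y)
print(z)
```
[6, 1, 4, 200, 6, 2]
[6, 1, 4, 8, 386]
[6, 1, 4, 200, 6, 2]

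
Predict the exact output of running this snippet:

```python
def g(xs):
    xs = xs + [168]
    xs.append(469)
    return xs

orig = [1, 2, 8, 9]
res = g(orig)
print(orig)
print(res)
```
[1, 2, 8, 9]
[1, 2, 8, 9, 168, 469]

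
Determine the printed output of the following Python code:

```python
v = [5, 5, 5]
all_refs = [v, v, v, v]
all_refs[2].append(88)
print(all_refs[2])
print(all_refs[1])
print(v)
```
[5, 5, 5, 88]
[5, 5, 5, 88]
[5, 5, 5, 88]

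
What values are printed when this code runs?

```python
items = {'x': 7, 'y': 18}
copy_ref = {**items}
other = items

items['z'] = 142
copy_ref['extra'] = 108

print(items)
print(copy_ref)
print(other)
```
{'x': 7, 'y': 18, 'z': 142}
{'x': 7, 'y': 18, 'extra': 108}
{'x': 7, 'y': 18, 'z': 142}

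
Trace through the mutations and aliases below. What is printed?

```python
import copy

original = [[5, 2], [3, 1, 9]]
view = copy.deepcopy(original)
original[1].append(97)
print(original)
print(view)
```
[[5, 2], [3, 1, 9, 97]]
[[5, 2], [3, 1, 9]]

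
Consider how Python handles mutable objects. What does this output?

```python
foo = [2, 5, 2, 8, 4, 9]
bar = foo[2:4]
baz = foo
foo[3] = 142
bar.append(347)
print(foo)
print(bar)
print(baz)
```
[2, 5, 2, 142, 4, 9]
[2, 8, 347]
[2, 5, 2, 142, 4, 9]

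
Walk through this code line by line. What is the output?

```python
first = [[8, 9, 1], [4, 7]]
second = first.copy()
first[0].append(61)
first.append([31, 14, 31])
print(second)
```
[[8, 9, 1, 61], [4, 7]]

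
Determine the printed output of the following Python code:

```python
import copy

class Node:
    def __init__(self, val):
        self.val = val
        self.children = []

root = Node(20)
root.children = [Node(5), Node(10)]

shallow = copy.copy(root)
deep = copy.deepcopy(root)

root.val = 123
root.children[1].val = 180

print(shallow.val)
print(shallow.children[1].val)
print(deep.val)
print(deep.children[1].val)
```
20
180
20
10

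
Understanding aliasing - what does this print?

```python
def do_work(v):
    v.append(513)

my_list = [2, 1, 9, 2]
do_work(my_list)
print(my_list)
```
[2, 1, 9, 2, 513]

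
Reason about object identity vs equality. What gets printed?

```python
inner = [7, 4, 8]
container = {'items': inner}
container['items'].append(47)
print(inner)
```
[7, 4, 8, 47]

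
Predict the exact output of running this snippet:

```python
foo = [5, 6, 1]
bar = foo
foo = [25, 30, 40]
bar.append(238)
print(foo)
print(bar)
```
[25, 30, 40]
[5, 6, 1, 238]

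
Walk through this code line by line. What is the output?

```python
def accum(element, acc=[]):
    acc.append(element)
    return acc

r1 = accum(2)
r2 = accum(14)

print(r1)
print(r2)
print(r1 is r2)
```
[2, 14]
[2, 14]
True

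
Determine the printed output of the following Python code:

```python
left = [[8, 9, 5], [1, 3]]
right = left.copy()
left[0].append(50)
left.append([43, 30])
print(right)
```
[[8, 9, 5, 50], [1, 3]]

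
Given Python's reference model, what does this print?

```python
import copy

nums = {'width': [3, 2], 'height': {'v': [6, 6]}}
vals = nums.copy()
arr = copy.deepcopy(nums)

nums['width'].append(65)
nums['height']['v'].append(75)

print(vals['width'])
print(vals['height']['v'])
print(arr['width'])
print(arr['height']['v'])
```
[3, 2, 65]
[6, 6, 75]
[3, 2]
[6, 6]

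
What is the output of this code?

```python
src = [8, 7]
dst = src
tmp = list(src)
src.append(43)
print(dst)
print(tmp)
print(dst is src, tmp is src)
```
[8, 7, 43]
[8, 7]
True False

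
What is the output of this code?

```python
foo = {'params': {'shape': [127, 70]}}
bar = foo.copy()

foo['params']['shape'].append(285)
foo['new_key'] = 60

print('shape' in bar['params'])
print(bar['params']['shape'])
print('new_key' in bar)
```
True
[127, 70, 285]
False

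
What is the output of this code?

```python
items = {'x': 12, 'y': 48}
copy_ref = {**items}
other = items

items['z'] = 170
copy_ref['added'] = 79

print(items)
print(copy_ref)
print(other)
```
{'x': 12, 'y': 48, 'z': 170}
{'x': 12, 'y': 48, 'added': 79}
{'x': 12, 'y': 48, 'z': 170}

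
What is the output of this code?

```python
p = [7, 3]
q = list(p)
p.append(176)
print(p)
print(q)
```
[7, 3, 176]
[7, 3]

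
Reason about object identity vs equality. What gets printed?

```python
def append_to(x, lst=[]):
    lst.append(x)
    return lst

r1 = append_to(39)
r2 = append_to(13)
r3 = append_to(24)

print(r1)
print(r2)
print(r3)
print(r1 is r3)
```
[39, 13, 24]
[39, 13, 24]
[39, 13, 24]
True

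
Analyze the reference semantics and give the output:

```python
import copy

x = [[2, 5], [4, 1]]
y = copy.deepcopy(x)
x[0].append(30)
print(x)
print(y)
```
[[2, 5, 30], [4, 1]]
[[2, 5], [4, 1]]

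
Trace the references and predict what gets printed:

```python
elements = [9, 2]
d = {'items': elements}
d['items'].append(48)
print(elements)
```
[9, 2, 48]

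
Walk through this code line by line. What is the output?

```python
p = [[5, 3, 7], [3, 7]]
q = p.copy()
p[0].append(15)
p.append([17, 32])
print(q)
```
[[5, 3, 7, 15], [3, 7]]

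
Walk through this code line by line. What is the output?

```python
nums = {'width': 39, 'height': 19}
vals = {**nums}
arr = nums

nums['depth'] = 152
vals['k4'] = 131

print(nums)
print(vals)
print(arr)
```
{'width': 39, 'height': 19, 'depth': 152}
{'width': 39, 'height': 19, 'k4': 131}
{'width': 39, 'height': 19, 'depth': 152}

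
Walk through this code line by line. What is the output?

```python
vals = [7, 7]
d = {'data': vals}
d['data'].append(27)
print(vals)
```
[7, 7, 27]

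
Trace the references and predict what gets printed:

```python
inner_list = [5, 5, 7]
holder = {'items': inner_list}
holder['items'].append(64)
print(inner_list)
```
[5, 5, 7, 64]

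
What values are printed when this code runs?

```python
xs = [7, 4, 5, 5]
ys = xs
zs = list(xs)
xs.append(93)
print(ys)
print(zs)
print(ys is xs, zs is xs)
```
[7, 4, 5, 5, 93]
[7, 4, 5, 5]
True False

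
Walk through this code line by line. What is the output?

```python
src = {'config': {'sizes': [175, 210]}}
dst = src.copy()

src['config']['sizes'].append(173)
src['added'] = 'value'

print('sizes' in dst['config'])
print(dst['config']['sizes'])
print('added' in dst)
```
True
[175, 210, 173]
False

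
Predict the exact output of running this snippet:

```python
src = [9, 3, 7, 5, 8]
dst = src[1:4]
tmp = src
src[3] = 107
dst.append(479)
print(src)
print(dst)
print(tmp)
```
[9, 3, 7, 107, 8]
[3, 7, 5, 479]
[9, 3, 7, 107, 8]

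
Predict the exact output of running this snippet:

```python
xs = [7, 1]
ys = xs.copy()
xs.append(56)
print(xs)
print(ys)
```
[7, 1, 56]
[7, 1]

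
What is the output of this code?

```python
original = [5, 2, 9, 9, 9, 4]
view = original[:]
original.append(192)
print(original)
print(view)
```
[5, 2, 9, 9, 9, 4, 192]
[5, 2, 9, 9, 9, 4]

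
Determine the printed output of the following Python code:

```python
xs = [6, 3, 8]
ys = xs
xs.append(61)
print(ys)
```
[6, 3, 8, 61]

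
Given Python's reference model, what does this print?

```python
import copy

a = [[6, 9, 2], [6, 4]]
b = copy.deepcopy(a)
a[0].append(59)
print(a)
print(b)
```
[[6, 9, 2, 59], [6, 4]]
[[6, 9, 2], [6, 4]]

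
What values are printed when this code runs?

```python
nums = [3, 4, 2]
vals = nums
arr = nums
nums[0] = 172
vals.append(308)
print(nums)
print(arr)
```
[172, 4, 2, 308]
[172, 4, 2, 308]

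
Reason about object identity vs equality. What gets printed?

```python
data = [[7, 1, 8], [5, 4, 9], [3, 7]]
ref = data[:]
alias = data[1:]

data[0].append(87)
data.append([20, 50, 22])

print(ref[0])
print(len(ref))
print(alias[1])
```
[7, 1, 8, 87]
3
[3, 7]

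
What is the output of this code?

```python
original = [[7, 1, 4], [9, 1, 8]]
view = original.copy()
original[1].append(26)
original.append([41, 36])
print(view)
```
[[7, 1, 4], [9, 1, 8, 26]]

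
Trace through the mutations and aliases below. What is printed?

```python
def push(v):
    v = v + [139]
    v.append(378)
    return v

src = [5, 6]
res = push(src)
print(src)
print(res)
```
[5, 6]
[5, 6, 139, 378]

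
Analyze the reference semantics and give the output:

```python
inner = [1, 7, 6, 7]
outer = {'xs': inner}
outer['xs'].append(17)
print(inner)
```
[1, 7, 6, 7, 17]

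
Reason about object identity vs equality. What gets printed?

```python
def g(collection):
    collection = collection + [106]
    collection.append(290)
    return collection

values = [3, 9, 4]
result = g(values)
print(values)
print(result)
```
[3, 9, 4]
[3, 9, 4, 106, 290]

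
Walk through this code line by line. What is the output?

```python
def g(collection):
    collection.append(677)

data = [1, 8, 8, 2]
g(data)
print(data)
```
[1, 8, 8, 2, 677]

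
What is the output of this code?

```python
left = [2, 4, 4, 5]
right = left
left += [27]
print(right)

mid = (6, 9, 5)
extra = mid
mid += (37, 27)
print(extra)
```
[2, 4, 4, 5, 27]
(6, 9, 5)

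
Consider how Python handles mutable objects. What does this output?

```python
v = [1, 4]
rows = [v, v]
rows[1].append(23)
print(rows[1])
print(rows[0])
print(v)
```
[1, 4, 23]
[1, 4, 23]
[1, 4, 23]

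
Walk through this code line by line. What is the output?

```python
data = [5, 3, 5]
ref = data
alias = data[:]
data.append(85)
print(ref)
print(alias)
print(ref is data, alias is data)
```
[5, 3, 5, 85]
[5, 3, 5]
True False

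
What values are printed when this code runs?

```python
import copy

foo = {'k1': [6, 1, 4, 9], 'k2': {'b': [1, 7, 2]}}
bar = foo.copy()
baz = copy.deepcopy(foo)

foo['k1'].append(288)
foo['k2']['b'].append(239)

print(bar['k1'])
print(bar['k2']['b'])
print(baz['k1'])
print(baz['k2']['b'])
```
[6, 1, 4, 9, 288]
[1, 7, 2, 239]
[6, 1, 4, 9]
[1, 7, 2]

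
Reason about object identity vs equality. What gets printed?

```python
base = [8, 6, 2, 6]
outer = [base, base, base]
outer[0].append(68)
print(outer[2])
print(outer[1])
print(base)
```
[8, 6, 2, 6, 68]
[8, 6, 2, 6, 68]
[8, 6, 2, 6, 68]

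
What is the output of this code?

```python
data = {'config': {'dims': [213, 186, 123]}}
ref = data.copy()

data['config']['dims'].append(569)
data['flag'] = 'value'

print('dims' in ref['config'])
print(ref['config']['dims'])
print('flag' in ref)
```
True
[213, 186, 123, 569]
False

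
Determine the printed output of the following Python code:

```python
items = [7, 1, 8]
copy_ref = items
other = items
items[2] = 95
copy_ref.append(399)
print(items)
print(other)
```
[7, 1, 95, 399]
[7, 1, 95, 399]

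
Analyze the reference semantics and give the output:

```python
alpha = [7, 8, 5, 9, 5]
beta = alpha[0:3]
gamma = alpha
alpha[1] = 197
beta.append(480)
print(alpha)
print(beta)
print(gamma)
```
[7, 197, 5, 9, 5]
[7, 8, 5, 480]
[7, 197, 5, 9, 5]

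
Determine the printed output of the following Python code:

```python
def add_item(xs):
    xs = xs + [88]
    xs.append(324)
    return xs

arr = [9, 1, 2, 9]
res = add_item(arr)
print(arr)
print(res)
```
[9, 1, 2, 9]
[9, 1, 2, 9, 88, 324]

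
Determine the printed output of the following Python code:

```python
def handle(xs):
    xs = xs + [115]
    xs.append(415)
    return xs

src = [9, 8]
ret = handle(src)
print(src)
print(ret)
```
[9, 8]
[9, 8, 115, 415]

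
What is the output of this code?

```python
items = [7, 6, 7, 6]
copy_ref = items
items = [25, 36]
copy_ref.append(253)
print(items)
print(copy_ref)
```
[25, 36]
[7, 6, 7, 6, 253]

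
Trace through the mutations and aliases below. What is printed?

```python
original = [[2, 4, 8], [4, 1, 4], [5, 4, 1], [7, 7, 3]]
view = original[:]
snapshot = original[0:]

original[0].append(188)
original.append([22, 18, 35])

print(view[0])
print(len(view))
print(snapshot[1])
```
[2, 4, 8, 188]
4
[4, 1, 4]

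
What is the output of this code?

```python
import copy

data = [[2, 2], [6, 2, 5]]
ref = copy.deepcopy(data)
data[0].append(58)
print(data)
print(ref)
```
[[2, 2, 58], [6, 2, 5]]
[[2, 2], [6, 2, 5]]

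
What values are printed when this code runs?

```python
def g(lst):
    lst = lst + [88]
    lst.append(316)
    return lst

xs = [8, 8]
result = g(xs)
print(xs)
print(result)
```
[8, 8]
[8, 8, 88, 316]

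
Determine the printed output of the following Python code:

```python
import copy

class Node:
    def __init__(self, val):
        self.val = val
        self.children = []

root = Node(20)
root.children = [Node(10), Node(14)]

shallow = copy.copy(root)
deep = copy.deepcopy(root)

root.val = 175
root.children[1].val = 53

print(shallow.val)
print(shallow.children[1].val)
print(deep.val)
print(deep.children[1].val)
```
20
53
20
14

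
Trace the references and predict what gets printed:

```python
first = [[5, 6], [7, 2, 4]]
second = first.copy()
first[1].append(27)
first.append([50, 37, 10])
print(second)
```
[[5, 6], [7, 2, 4, 27]]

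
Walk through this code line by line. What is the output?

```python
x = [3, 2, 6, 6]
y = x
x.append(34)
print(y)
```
[3, 2, 6, 6, 34]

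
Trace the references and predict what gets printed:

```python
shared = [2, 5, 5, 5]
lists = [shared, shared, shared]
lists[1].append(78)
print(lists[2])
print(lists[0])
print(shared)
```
[2, 5, 5, 5, 78]
[2, 5, 5, 5, 78]
[2, 5, 5, 5, 78]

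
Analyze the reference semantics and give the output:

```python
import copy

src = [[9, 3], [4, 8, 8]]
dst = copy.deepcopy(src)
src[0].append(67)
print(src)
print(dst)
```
[[9, 3, 67], [4, 8, 8]]
[[9, 3], [4, 8, 8]]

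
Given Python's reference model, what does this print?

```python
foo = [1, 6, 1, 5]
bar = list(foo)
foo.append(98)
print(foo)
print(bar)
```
[1, 6, 1, 5, 98]
[1, 6, 1, 5]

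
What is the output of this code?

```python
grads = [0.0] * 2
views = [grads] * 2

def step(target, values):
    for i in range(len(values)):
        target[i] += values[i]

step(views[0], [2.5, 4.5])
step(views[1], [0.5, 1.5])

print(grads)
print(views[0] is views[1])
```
[3.0, 6.0]
True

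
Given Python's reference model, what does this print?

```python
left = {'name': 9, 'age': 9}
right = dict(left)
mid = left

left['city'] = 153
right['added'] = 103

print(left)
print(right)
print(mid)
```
{'name': 9, 'age': 9, 'city': 153}
{'name': 9, 'age': 9, 'added': 103}
{'name': 9, 'age': 9, 'city': 153}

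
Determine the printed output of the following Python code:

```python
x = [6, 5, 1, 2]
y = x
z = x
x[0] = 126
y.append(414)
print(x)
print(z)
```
[126, 5, 1, 2, 414]
[126, 5, 1, 2, 414]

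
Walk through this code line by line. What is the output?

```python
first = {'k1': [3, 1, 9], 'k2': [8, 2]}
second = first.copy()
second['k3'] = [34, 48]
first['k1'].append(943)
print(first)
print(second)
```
{'k1': [3, 1, 9, 943], 'k2': [8, 2]}
{'k1': [3, 1, 9, 943], 'k2': [8, 2], 'k3': [34, 48]}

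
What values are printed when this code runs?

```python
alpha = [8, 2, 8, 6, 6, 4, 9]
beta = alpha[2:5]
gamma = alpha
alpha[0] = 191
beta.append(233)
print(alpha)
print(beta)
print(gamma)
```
[191, 2, 8, 6, 6, 4, 9]
[8, 6, 6, 233]
[191, 2, 8, 6, 6, 4, 9]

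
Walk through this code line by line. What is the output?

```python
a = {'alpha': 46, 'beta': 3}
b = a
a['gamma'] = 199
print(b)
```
{'alpha': 46, 'beta': 3, 'gamma': 199}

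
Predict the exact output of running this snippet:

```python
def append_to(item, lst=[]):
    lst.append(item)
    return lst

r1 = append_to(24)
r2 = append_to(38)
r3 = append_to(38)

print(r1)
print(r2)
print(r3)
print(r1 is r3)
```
[24, 38, 38]
[24, 38, 38]
[24, 38, 38]
True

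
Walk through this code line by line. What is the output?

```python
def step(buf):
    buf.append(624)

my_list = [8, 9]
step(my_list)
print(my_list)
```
[8, 9, 624]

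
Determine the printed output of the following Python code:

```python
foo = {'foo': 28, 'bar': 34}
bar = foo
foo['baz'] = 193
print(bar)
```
{'foo': 28, 'bar': 34, 'baz': 193}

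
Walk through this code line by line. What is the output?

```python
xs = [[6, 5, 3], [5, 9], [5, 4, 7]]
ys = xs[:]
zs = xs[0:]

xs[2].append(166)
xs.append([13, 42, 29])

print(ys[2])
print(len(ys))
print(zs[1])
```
[5, 4, 7, 166]
3
[5, 9]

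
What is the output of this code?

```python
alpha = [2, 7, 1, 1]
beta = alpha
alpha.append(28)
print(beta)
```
[2, 7, 1, 1, 28]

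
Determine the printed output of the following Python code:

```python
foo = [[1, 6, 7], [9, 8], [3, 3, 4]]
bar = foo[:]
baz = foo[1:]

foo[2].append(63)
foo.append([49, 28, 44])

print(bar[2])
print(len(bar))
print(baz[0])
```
[3, 3, 4, 63]
3
[9, 8]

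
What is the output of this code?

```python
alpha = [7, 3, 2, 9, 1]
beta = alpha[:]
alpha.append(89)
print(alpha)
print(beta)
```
[7, 3, 2, 9, 1, 89]
[7, 3, 2, 9, 1]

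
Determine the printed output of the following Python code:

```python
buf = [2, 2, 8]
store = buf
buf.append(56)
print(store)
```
[2, 2, 8, 56]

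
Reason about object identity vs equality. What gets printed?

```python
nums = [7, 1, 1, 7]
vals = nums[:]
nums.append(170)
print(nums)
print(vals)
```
[7, 1, 1, 7, 170]
[7, 1, 1, 7]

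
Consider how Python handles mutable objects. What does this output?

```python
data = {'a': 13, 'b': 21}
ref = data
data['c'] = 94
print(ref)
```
{'a': 13, 'b': 21, 'c': 94}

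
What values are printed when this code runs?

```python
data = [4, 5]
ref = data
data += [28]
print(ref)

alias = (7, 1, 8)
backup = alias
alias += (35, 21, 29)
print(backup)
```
[4, 5, 28]
(7, 1, 8)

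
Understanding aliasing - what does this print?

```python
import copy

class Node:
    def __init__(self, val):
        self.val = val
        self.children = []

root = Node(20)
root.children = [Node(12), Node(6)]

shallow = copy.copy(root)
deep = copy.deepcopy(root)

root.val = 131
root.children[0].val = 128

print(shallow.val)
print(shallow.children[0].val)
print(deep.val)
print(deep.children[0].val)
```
20
128
20
12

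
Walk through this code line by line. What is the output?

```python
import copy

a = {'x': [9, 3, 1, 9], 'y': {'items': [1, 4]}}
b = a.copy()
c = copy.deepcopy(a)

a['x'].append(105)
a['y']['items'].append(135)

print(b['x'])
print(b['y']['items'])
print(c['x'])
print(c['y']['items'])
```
[9, 3, 1, 9, 105]
[1, 4, 135]
[9, 3, 1, 9]
[1, 4]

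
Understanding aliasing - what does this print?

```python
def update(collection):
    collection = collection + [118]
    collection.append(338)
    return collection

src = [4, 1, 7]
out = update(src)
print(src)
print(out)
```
[4, 1, 7]
[4, 1, 7, 118, 338]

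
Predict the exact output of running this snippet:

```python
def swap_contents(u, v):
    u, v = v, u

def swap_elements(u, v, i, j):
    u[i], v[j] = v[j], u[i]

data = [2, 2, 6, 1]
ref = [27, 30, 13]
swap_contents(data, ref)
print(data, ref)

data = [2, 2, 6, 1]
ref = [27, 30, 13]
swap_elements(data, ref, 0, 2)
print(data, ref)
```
[2, 2, 6, 1] [27, 30, 13]
[13, 2, 6, 1] [27, 30, 2]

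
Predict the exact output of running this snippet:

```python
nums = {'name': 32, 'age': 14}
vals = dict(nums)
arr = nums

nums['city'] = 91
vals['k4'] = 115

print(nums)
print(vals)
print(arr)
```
{'name': 32, 'age': 14, 'city': 91}
{'name': 32, 'age': 14, 'k4': 115}
{'name': 32, 'age': 14, 'city': 91}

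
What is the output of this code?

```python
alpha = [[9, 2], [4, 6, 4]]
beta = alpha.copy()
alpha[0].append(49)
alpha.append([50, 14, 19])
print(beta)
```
[[9, 2, 49], [4, 6, 4]]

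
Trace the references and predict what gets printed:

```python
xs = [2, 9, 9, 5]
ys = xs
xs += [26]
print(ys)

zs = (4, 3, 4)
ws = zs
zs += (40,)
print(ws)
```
[2, 9, 9, 5, 26]
(4, 3, 4)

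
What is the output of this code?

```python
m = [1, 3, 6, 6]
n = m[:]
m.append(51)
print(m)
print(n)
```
[1, 3, 6, 6, 51]
[1, 3, 6, 6]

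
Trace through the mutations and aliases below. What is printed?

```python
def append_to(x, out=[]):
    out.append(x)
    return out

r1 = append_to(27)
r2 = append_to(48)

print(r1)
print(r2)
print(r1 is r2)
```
[27, 48]
[27, 48]
True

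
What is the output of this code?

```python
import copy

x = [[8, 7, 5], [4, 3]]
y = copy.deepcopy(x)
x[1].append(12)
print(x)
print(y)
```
[[8, 7, 5], [4, 3, 12]]
[[8, 7, 5], [4, 3]]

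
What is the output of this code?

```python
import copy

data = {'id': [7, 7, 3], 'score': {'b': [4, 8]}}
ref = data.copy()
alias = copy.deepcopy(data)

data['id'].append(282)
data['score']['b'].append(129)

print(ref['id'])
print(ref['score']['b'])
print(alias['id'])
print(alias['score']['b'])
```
[7, 7, 3, 282]
[4, 8, 129]
[7, 7, 3]
[4, 8]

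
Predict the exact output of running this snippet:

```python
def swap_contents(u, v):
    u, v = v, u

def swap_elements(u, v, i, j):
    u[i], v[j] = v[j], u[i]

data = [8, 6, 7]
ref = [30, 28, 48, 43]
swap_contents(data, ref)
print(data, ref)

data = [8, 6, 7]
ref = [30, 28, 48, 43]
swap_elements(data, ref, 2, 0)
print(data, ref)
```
[8, 6, 7] [30, 28, 48, 43]
[8, 6, 30] [7, 28, 48, 43]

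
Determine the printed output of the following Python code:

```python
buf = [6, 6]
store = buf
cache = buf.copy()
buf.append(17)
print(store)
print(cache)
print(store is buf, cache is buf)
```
[6, 6, 17]
[6, 6]
True False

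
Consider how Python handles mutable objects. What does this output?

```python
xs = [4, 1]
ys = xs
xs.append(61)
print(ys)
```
[4, 1, 61]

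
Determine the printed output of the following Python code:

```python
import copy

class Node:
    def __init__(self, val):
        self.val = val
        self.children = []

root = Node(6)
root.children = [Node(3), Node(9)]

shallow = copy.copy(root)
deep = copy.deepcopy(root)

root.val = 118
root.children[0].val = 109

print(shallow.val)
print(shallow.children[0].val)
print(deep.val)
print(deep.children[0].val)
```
6
109
6
3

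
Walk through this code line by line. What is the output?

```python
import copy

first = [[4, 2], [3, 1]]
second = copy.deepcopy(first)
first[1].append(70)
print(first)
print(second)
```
[[4, 2], [3, 1, 70]]
[[4, 2], [3, 1]]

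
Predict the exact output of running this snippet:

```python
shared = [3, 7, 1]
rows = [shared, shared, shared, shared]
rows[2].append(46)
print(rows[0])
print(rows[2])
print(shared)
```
[3, 7, 1, 46]
[3, 7, 1, 46]
[3, 7, 1, 46]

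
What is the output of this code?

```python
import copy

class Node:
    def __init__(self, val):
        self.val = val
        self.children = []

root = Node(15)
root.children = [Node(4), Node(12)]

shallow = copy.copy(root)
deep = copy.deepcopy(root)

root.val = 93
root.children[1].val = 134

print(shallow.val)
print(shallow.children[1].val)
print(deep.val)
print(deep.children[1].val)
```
15
134
15
12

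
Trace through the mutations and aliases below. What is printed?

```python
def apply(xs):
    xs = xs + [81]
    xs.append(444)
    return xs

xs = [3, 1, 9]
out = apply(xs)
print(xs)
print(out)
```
[3, 1, 9]
[3, 1, 9, 81, 444]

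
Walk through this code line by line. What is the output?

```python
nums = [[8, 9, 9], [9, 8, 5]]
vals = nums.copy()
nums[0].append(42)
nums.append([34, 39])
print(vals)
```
[[8, 9, 9, 42], [9, 8, 5]]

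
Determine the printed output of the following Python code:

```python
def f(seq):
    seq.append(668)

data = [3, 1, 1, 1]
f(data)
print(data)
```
[3, 1, 1, 1, 668]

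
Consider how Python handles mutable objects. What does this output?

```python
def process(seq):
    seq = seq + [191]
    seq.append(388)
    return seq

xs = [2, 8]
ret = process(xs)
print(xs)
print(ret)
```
[2, 8]
[2, 8, 191, 388]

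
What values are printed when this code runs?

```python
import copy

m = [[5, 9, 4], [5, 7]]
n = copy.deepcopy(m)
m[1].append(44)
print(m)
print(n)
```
[[5, 9, 4], [5, 7, 44]]
[[5, 9, 4], [5, 7]]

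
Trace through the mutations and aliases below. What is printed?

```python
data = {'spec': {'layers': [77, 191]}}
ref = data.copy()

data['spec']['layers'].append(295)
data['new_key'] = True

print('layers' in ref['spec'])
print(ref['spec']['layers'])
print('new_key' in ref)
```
True
[77, 191, 295]
False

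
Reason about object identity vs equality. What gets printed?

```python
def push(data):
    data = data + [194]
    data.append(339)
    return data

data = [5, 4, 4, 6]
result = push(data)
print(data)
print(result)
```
[5, 4, 4, 6]
[5, 4, 4, 6, 194, 339]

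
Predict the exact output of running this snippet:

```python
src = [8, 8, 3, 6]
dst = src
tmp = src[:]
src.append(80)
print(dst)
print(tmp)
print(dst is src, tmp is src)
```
[8, 8, 3, 6, 80]
[8, 8, 3, 6]
True False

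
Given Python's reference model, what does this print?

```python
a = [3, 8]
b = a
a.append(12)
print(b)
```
[3, 8, 12]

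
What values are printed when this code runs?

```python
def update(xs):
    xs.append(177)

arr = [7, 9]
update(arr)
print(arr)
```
[7, 9, 177]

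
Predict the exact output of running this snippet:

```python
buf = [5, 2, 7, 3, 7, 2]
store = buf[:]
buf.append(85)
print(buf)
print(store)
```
[5, 2, 7, 3, 7, 2, 85]
[5, 2, 7, 3, 7, 2]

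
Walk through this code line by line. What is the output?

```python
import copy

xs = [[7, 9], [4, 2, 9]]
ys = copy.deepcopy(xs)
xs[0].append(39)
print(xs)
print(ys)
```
[[7, 9, 39], [4, 2, 9]]
[[7, 9], [4, 2, 9]]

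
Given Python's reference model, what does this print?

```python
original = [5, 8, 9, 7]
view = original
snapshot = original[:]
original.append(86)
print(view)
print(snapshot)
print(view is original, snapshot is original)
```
[5, 8, 9, 7, 86]
[5, 8, 9, 7]
True False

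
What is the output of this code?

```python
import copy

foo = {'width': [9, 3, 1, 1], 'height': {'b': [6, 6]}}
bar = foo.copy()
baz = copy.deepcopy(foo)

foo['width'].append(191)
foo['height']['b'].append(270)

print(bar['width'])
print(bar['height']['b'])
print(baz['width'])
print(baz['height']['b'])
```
[9, 3, 1, 1, 191]
[6, 6, 270]
[9, 3, 1, 1]
[6, 6]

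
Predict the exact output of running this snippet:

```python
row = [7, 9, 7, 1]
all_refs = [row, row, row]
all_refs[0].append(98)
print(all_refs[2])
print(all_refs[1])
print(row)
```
[7, 9, 7, 1, 98]
[7, 9, 7, 1, 98]
[7, 9, 7, 1, 98]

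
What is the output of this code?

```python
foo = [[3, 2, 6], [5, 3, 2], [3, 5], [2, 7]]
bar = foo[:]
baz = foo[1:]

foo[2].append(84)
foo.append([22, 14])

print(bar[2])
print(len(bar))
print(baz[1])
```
[3, 5, 84]
4
[3, 5, 84]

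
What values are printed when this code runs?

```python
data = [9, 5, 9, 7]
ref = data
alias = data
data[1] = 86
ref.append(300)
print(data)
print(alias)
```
[9, 86, 9, 7, 300]
[9, 86, 9, 7, 300]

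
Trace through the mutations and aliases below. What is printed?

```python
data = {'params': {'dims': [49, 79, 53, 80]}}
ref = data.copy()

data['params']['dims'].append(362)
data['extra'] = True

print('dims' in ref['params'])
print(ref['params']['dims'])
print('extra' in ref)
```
True
[49, 79, 53, 80, 362]
False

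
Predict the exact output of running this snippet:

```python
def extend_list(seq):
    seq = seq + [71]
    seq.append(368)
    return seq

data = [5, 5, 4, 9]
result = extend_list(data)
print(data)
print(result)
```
[5, 5, 4, 9]
[5, 5, 4, 9, 71, 368]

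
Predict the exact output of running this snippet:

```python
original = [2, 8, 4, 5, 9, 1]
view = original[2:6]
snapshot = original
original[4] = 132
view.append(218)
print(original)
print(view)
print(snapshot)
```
[2, 8, 4, 5, 132, 1]
[4, 5, 9, 1, 218]
[2, 8, 4, 5, 132, 1]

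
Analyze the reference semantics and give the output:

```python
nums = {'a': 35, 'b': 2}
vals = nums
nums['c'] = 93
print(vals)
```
{'a': 35, 'b': 2, 'c': 93}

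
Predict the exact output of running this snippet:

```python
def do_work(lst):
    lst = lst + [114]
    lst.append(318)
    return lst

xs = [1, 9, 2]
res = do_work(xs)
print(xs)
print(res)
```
[1, 9, 2]
[1, 9, 2, 114, 318]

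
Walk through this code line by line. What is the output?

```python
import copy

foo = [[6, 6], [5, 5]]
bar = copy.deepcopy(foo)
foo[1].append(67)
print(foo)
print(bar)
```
[[6, 6], [5, 5, 67]]
[[6, 6], [5, 5]]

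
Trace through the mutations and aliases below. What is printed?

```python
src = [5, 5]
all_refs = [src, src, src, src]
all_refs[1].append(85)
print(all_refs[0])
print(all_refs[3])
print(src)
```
[5, 5, 85]
[5, 5, 85]
[5, 5, 85]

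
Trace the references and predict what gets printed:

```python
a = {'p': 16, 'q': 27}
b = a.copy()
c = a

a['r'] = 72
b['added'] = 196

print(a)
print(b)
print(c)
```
{'p': 16, 'q': 27, 'r': 72}
{'p': 16, 'q': 27, 'added': 196}
{'p': 16, 'q': 27, 'r': 72}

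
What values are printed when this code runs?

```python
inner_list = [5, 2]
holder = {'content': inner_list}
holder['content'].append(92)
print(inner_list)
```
[5, 2, 92]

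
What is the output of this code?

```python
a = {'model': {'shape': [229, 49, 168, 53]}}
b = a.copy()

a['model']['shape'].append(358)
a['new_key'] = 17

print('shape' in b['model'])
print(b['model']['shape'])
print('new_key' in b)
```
True
[229, 49, 168, 53, 358]
False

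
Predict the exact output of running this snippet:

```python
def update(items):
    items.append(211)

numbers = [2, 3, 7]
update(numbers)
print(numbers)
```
[2, 3, 7, 211]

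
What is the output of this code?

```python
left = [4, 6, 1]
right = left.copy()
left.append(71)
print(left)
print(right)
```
[4, 6, 1, 71]
[4, 6, 1]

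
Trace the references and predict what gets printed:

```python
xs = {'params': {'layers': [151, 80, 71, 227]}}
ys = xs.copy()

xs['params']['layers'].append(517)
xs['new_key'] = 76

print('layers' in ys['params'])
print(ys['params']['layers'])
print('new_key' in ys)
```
True
[151, 80, 71, 227, 517]
False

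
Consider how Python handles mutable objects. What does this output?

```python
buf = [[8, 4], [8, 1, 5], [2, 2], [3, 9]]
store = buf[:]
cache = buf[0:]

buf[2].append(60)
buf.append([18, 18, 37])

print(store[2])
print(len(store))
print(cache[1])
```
[2, 2, 60]
4
[8, 1, 5]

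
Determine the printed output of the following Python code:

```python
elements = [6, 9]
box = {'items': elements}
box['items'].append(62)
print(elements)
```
[6, 9, 62]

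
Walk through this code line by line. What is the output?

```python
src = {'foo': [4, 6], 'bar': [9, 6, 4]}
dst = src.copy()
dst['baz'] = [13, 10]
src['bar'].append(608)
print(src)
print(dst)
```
{'foo': [4, 6], 'bar': [9, 6, 4, 608]}
{'foo': [4, 6], 'bar': [9, 6, 4, 608], 'baz': [13, 10]}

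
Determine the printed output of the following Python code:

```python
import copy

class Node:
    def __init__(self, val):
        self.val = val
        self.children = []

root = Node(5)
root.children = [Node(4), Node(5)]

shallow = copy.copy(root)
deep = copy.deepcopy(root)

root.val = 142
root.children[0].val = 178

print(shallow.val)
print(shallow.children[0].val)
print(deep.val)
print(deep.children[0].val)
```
5
178
5
4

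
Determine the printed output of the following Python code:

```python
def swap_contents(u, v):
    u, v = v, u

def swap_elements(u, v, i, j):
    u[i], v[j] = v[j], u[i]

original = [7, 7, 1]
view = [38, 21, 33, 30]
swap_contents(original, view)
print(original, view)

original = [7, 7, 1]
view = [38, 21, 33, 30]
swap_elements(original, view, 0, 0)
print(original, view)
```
[7, 7, 1] [38, 21, 33, 30]
[38, 7, 1] [7, 21, 33, 30]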